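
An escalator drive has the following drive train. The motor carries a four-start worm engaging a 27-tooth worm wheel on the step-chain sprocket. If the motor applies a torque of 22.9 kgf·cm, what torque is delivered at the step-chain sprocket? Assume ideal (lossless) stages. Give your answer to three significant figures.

155 kgf·cm

After the worm (27/4): 22.9 × 6.75 = 154.57 kgf·cm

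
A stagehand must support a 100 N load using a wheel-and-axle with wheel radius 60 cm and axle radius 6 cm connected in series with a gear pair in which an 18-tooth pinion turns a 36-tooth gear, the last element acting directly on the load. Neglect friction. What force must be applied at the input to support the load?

Wheel-and-axle MA = R/r = 60/6 = 10.
Gear pair MA = 36/18 = 2.
Combined ideal MA = 10 × 2 = 20.
Effort = load / MA = 100 / 20 = 5 N.

5 N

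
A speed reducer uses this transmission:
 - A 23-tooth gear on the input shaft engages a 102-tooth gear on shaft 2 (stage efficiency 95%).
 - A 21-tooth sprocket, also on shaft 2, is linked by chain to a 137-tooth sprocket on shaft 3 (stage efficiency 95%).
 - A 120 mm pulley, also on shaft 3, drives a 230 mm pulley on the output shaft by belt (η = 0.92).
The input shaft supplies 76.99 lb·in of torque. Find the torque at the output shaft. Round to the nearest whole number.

3545 lb·in

Gear mesh: ratio = 102/23 = 4.4348; torque at shaft 2 = 76.99 × 4.4348 × 0.95 = 324.36 lb·in.
Chain: ratio = 137/21 = 6.5238; torque at shaft 3 = 324.36 × 6.5238 × 0.95 = 2010.3 lb·in.
Belt: ratio = 230/120 = 1.9167; torque at the output shaft = 2010.3 × 1.9167 × 0.92 = 3544.8 lb·in.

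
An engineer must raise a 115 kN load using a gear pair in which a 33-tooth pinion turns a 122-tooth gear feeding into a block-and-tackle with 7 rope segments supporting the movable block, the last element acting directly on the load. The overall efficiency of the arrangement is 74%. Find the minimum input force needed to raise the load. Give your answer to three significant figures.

6.01 kN

Gear pair MA = 122/33 = 3.697.
Block-and-tackle MA = number of supporting rope parts = 7.
Combined ideal MA = 3.697 × 7 = 25.879.
Actual MA = 25.879 × 0.74 = 19.15.
Effort = load / actual MA = 115 / 19.15 = 6.0051 kN.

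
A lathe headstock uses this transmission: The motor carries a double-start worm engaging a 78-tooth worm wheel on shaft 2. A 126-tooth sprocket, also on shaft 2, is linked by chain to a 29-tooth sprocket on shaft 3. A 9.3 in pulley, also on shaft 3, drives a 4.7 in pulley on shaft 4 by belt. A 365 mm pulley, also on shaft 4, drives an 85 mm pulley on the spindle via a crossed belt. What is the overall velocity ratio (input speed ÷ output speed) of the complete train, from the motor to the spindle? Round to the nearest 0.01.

1.06

Each stage contributes driven/driver: worm 78/2 = 39, chain 29/126 = 0.23016, belt 4.7/9.3 = 0.50538, belt 85/365 = 0.23288.
Overall: 39 × 0.23016 × 0.50538 × 0.23288 = 1.0564.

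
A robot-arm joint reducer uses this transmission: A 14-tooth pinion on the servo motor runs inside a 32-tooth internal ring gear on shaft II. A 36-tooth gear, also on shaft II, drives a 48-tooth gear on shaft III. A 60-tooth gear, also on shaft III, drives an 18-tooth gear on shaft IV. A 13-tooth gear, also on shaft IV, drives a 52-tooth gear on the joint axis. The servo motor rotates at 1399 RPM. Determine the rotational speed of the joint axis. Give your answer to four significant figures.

internal gear 32/14 = 2.2857 → 1399/2.2857 = 612.06 RPM
gear mesh 48/36 = 1.3333 → 612.06/1.3333 = 459.05 RPM
gear mesh 18/60 = 0.3 → 459.05/0.3 = 1530.2 RPM
gear mesh 52/13 = 4 → 1530.2/4 = 382.54 RPM

382.5 RPM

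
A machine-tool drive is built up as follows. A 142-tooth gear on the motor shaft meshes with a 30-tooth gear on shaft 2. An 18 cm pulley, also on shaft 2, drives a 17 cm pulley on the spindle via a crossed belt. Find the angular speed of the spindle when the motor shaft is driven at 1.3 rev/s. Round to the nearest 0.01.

6.52 rev/s

Gear mesh: ratio = 30/142 = 0.21127, so shaft 2 turns at 1.3 / 0.21127 = 6.1533 rev/s.
Belt: ratio = 17/18 = 0.94444, so the spindle turns at 6.1533 / 0.94444 = 6.5153 rev/s.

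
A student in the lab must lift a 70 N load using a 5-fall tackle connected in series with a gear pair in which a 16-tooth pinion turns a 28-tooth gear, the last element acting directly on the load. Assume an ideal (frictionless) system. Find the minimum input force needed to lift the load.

8 N

Block-and-tackle MA = number of supporting rope parts = 5.
Gear pair MA = 28/16 = 1.75.
Combined ideal MA = 5 × 1.75 = 8.75.
Effort = load / MA = 70 / 8.75 = 8 N.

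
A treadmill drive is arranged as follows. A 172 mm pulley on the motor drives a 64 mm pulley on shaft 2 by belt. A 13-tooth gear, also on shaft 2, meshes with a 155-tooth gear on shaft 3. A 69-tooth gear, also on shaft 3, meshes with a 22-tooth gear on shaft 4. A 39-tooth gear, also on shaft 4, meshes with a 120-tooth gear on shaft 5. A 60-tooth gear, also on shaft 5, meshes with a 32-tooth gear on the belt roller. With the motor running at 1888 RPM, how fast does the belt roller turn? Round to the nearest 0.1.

the motor → shaft 2 (belt, 64/172): 1888 ÷ 0.37209 = 5074 RPM
shaft 2 → shaft 3 (gear mesh, 155/13): 5074 ÷ 11.923 = 425.56 RPM
shaft 3 → shaft 4 (gear mesh, 22/69): 425.56 ÷ 0.31884 = 1334.7 RPM
shaft 4 → shaft 5 (gear mesh, 120/39): 1334.7 ÷ 3.0769 = 433.78 RPM
shaft 5 → the belt roller (gear mesh, 32/60): 433.78 ÷ 0.53333 = 813.34 RPM

813.3 RPM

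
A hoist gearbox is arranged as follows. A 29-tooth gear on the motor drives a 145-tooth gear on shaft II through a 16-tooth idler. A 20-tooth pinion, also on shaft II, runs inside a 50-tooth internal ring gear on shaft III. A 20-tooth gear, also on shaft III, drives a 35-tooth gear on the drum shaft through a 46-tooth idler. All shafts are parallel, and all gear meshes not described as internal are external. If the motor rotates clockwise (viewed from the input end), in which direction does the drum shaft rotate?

clockwise

the motor → shaft II: driver → idler → driven is 2 external meshes, 2 reversals → CW.
shaft II → shaft III: internal mesh, same direction → CW.
shaft III → the drum shaft: driver → idler → driven is 2 external meshes, 2 reversals → CW.
4 reversals in total — an even number — so the drum shaft turns the same way as the motor.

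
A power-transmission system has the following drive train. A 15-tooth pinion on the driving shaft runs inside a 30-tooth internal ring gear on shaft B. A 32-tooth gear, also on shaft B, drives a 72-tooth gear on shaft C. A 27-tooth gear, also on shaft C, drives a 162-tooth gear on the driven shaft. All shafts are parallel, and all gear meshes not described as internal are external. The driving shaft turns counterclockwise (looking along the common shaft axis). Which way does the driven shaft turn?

counterclockwise

the driving shaft → shaft B: internal mesh, same direction → CCW.
shaft B → shaft C: external mesh, 1 reversal → CW.
shaft C → the driven shaft: external mesh, 1 reversal → CCW.
2 reversals in total — an even number — so the driven shaft turns the same way as the driving shaft.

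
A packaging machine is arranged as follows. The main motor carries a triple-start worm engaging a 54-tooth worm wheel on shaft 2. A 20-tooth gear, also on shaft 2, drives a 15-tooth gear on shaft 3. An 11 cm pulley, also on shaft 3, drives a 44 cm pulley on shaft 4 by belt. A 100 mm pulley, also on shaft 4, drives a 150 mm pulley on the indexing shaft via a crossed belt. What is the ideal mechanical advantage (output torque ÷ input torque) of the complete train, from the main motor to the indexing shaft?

Each stage contributes driven/driver: worm 54/3 = 18, gear mesh 15/20 = 0.75, belt 44/11 = 4, belt 150/100 = 1.5.
Overall: 18 × 0.75 × 4 × 1.5 = 81.

81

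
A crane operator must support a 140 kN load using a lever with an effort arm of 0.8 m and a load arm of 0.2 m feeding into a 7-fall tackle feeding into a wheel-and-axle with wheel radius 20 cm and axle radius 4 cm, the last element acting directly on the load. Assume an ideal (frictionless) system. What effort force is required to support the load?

1 kN

Lever MA = effort arm / load arm = 0.8/0.2 = 4.
Block-and-tackle MA = number of supporting rope parts = 7.
Wheel-and-axle MA = R/r = 20/4 = 5.
Combined ideal MA = 4 × 7 × 5 = 140.
Effort = load / MA = 140 / 140 = 1 kN.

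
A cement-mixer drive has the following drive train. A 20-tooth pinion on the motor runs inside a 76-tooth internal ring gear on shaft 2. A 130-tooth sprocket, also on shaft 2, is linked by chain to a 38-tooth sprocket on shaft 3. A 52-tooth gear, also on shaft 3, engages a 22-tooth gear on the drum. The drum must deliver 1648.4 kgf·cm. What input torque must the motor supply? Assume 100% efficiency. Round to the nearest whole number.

3508 kgf·cm

Overall ratio R = 3.8 × 0.29231 × 0.42308 = 0.46994.
Input torque = output torque / R = 1648.4 / 0.46994 = 3507.7 kgf·cm.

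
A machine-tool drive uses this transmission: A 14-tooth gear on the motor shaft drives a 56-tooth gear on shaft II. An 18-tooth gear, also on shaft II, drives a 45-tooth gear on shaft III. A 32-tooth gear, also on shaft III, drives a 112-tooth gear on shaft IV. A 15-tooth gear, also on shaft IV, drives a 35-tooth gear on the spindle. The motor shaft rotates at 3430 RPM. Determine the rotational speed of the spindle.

the motor shaft → shaft II (gear mesh, 56/14): 3430 ÷ 4 = 857.5 RPM
shaft II → shaft III (gear mesh, 45/18): 857.5 ÷ 2.5 = 343 RPM
shaft III → shaft IV (gear mesh, 112/32): 343 ÷ 3.5 = 98 RPM
shaft IV → the spindle (gear mesh, 35/15): 98 ÷ 2.3333 = 42 RPM

42 RPM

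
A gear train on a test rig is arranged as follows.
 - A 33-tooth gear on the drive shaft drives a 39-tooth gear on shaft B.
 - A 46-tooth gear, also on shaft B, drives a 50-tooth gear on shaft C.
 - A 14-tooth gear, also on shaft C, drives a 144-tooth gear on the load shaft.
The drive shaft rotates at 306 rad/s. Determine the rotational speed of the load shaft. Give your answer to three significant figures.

gear mesh 39/33 = 1.1818 → 306/1.1818 = 258.92 rad/s
gear mesh 50/46 = 1.087 → 258.92/1.087 = 238.21 rad/s
gear mesh 144/14 = 10.286 → 238.21/10.286 = 23.159 rad/s

23.2 rad/s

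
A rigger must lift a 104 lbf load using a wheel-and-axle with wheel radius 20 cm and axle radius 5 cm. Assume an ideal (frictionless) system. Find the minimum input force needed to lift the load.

Wheel-and-axle MA = R/r = 20/5 = 4.
Effort = load / MA = 104 / 4 = 26 lbf.

26 lbf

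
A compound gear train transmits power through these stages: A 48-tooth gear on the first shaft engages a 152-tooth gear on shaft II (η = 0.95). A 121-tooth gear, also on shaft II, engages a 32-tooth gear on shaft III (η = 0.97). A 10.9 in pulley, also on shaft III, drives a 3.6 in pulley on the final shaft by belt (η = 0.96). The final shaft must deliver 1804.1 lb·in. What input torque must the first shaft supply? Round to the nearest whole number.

Overall ratio R = 3.1667 × 0.26446 × 0.33028 = 0.27659; overall efficiency η = 0.95 × 0.97 × 0.96 = 0.8846.
Input torque = output torque / (R × η) = 1804.1 / (0.27659 × 0.8846) = 7373.1 lb·in.

7373 lb·in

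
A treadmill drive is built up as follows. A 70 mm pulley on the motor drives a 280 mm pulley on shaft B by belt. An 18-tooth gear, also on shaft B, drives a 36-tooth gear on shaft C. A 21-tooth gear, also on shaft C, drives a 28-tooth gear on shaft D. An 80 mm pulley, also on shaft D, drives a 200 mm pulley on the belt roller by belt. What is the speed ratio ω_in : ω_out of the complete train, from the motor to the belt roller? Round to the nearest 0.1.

26.7

Each stage contributes driven/driver: belt 280/70 = 4, gear mesh 36/18 = 2, gear mesh 28/21 = 1.3333, belt 200/80 = 2.5.
Overall: 4 × 2 × 1.3333 × 2.5 = 26.667.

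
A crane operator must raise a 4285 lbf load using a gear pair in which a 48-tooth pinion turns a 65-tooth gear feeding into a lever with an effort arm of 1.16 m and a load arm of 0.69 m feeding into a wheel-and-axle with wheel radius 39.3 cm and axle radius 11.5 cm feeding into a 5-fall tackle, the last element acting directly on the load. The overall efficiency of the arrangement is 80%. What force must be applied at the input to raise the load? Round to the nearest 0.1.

137.7 lbf

Gear pair MA = 65/48 = 1.3542.
Lever MA = effort arm / load arm = 1.16/0.69 = 1.6812.
Wheel-and-axle MA = R/r = 39.3/11.5 = 3.4174.
Block-and-tackle MA = number of supporting rope parts = 5.
Combined ideal MA = 1.3542 × 1.6812 × 3.4174 × 5 = 38.9.
Actual MA = 38.9 × 0.80 = 31.12.
Effort = load / actual MA = 4285 / 31.12 = 137.69 lbf.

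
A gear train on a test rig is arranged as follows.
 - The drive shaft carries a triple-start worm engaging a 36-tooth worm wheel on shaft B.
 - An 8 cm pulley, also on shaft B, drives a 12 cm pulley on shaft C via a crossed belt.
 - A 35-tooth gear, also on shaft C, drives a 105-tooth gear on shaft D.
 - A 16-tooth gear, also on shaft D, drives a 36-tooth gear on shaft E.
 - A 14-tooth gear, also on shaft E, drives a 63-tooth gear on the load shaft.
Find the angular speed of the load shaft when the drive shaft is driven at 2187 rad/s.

4 rad/s

Worm: ratio = 36/3 = 12, so shaft B turns at 2187 / 12 = 182.25 rad/s.
Belt: ratio = 12/8 = 1.5, so shaft C turns at 182.25 / 1.5 = 121.5 rad/s.
Gear mesh: ratio = 105/35 = 3, so shaft D turns at 121.5 / 3 = 40.5 rad/s.
Gear mesh: ratio = 36/16 = 2.25, so shaft E turns at 40.5 / 2.25 = 18 rad/s.
Gear mesh: ratio = 63/14 = 4.5, so the load shaft turns at 18 / 4.5 = 4 rad/s.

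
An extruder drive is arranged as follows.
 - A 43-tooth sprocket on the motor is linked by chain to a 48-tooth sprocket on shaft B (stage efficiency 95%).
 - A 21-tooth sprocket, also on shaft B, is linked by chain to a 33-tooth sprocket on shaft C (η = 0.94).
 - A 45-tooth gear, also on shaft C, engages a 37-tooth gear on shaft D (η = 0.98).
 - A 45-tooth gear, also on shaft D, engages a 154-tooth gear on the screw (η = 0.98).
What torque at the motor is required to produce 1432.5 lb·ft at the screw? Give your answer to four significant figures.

Overall ratio R = 1.1163 × 1.5714 × 0.82222 × 3.4222 = 4.9359; overall efficiency η = 0.95 × 0.94 × 0.98 × 0.98 = 0.8576.
Input torque = output torque / (R × η) = 1432.5 / (4.9359 × 0.8576) = 338.4 lb·ft.

338.4 lb·ft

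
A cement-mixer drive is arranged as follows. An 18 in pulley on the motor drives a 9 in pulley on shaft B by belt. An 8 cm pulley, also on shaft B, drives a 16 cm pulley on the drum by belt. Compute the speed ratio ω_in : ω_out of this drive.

1

Each stage contributes driven/driver: belt 9/18 = 0.5, belt 16/8 = 2.
Overall: 0.5 × 2 = 1.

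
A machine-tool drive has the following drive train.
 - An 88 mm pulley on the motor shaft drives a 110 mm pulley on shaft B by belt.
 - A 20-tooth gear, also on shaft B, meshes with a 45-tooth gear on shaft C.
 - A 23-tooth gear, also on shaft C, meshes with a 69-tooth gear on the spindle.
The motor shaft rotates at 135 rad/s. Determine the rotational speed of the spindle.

16 rad/s

belt 110/88 = 1.25 → 135/1.25 = 108 rad/s
gear mesh 45/20 = 2.25 → 108/2.25 = 48 rad/s
gear mesh 69/23 = 3 → 48/3 = 16 rad/s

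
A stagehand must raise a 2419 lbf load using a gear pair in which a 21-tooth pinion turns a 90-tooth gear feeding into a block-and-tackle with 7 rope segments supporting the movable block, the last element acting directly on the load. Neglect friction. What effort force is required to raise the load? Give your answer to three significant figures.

80.6 lbf

Gear pair MA = 90/21 = 4.2857.
Block-and-tackle MA = number of supporting rope parts = 7.
Combined ideal MA = 4.2857 × 7 = 30.
Effort = load / MA = 2419 / 30 = 80.633 lbf.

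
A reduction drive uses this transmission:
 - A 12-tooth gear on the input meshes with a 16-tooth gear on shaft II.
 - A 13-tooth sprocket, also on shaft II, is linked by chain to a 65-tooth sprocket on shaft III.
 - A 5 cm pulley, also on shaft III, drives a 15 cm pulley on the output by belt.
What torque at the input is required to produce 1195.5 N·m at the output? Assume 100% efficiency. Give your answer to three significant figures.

59.8 N·m

Overall ratio R = 1.3333 × 5 × 3 = 20.
Input torque = output torque / R = 1195.5 / 20 = 59.775 N·m.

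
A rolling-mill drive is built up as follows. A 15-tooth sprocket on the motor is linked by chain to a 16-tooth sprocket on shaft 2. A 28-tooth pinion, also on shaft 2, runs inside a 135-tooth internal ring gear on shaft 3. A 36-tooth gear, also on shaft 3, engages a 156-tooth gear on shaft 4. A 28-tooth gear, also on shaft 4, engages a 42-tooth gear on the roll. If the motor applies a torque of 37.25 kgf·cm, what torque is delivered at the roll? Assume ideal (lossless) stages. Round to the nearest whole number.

After the chain (16/15): 37.25 × 1.0667 = 39.733 kgf·cm
After the internal gear (135/28): 39.733 × 4.8214 = 191.57 kgf·cm
After the gear mesh (156/36): 191.57 × 4.3333 = 830.14 kgf·cm
After the gear mesh (42/28): 830.14 × 1.5 = 1245.2 kgf·cm

1245 kgf·cm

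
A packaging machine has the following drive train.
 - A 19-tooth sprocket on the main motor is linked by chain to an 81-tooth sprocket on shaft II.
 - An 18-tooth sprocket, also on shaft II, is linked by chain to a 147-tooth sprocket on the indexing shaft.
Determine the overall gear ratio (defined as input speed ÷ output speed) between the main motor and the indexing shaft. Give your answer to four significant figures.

Each stage contributes driven/driver: chain 81/19 = 4.2632, chain 147/18 = 8.1667.
Overall: 4.2632 × 8.1667 = 34.816.

34.82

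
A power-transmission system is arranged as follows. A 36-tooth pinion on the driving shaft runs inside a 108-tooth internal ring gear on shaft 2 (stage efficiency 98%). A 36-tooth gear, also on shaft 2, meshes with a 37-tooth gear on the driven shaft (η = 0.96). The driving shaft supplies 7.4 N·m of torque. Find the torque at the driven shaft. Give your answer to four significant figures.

21.47 N·m

Internal gear: ratio = 108/36 = 3; torque at shaft 2 = 7.4 × 3 × 0.98 = 21.756 N·m.
Gear mesh: ratio = 37/36 = 1.0278; torque at the driven shaft = 21.756 × 1.0278 × 0.96 = 21.466 N·m.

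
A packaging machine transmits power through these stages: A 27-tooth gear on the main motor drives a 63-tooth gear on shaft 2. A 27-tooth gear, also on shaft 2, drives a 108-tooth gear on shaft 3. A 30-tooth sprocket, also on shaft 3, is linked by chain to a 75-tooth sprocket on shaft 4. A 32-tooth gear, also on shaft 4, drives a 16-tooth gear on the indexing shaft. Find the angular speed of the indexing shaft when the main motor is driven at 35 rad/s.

Gear mesh: ratio = 63/27 = 2.3333, so shaft 2 turns at 35 / 2.3333 = 15 rad/s.
Gear mesh: ratio = 108/27 = 4, so shaft 3 turns at 15 / 4 = 3.75 rad/s.
Chain: ratio = 75/30 = 2.5, so shaft 4 turns at 3.75 / 2.5 = 1.5 rad/s.
Gear mesh: ratio = 16/32 = 0.5, so the indexing shaft turns at 1.5 / 0.5 = 3 rad/s.

3 rad/s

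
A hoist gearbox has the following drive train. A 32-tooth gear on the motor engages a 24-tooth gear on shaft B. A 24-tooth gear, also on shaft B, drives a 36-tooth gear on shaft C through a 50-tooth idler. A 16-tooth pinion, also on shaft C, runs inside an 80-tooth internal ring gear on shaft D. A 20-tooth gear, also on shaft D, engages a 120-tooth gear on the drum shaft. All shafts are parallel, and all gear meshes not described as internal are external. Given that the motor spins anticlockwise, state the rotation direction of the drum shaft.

anticlockwise

the motor → shaft B: external mesh, 1 reversal → CW.
shaft B → shaft C: driver → idler → driven is 2 external meshes, 2 reversals → CW.
shaft C → shaft D: internal mesh, same direction → CW.
shaft D → the drum shaft: external mesh, 1 reversal → CCW.
4 reversals in total — an even number — so the drum shaft turns the same way as the motor.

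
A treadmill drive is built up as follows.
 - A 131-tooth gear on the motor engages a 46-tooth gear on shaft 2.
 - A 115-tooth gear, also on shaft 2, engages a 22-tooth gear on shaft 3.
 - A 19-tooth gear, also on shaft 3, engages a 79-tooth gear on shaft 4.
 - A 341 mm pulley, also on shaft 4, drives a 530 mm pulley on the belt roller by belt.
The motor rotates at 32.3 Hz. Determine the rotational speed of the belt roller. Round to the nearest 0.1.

74.4 Hz

Gear mesh: ratio = 46/131 = 0.35115, so shaft 2 turns at 32.3 / 0.35115 = 91.985 Hz.
Gear mesh: ratio = 22/115 = 0.1913, so shaft 3 turns at 91.985 / 0.1913 = 480.83 Hz.
Gear mesh: ratio = 79/19 = 4.1579, so shaft 4 turns at 480.83 / 4.1579 = 115.64 Hz.
Belt: ratio = 530/341 = 1.5543, so the belt roller turns at 115.64 / 1.5543 = 74.404 Hz.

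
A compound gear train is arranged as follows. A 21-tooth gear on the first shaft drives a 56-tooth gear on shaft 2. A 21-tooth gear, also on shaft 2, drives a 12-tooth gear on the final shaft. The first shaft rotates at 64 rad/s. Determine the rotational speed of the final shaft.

42 rad/s

the first shaft → shaft 2 (gear mesh, 56/21): 64 ÷ 2.6667 = 24 rad/s
shaft 2 → the final shaft (gear mesh, 12/21): 24 ÷ 0.57143 = 42 rad/s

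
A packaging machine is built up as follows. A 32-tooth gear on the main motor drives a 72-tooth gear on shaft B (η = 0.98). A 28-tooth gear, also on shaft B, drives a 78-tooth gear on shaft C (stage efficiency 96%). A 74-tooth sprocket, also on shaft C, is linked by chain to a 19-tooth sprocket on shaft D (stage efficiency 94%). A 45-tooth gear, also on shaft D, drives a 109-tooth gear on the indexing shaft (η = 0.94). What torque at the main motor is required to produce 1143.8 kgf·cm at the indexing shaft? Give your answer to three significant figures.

353 kgf·cm

Overall ratio R = 2.25 × 2.7857 × 0.25676 × 2.4222 = 3.8981; overall efficiency η = 0.98 × 0.96 × 0.94 × 0.94 = 0.8313.
Input torque = output torque / (R × η) = 1143.8 / (3.8981 × 0.8313) = 352.97 kgf·cm.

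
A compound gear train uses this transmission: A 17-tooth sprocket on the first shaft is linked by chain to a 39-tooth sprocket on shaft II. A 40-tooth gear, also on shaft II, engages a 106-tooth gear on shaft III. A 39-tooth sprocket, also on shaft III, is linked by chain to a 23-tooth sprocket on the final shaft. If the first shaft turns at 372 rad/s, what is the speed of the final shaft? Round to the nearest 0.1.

103.8 rad/s

chain 39/17 = 2.2941 → 372/2.2941 = 162.15 rad/s
gear mesh 106/40 = 2.65 → 162.15/2.65 = 61.19 rad/s
chain 23/39 = 0.58974 → 61.19/0.58974 = 103.76 rad/s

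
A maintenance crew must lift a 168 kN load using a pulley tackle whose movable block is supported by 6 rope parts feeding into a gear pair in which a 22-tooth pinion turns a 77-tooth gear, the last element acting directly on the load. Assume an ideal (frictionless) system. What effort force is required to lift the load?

8 kN

Block-and-tackle MA = number of supporting rope parts = 6.
Gear pair MA = 77/22 = 3.5.
Combined ideal MA = 6 × 3.5 = 21.
Effort = load / MA = 168 / 21 = 8 kN.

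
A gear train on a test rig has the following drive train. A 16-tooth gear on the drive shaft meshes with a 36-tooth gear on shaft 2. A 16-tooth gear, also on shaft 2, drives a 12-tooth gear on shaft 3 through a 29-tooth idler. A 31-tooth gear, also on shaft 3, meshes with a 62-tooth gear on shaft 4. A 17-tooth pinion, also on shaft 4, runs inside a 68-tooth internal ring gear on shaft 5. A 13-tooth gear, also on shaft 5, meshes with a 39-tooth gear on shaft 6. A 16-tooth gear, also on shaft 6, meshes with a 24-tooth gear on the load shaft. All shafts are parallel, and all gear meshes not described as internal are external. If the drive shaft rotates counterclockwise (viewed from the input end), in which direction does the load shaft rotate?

counterclockwise

the drive shaft → shaft 2: external mesh, 1 reversal → CW.
shaft 2 → shaft 3: driver → idler → driven is 2 external meshes, 2 reversals → CW.
shaft 3 → shaft 4: external mesh, 1 reversal → CCW.
shaft 4 → shaft 5: internal mesh, same direction → CCW.
shaft 5 → shaft 6: external mesh, 1 reversal → CW.
shaft 6 → the load shaft: external mesh, 1 reversal → CCW.
6 reversals in total — an even number — so the load shaft turns the same way as the drive shaft.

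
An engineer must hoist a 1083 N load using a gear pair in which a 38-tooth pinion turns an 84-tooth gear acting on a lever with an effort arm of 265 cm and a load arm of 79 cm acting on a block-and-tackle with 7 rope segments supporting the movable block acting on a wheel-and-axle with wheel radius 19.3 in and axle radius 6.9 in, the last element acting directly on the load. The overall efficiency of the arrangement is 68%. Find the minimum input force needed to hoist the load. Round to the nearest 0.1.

Gear pair MA = 84/38 = 2.2105.
Lever MA = effort arm / load arm = 265/79 = 3.3544.
Block-and-tackle MA = number of supporting rope parts = 7.
Wheel-and-axle MA = R/r = 19.3/6.9 = 2.7971.
Combined ideal MA = 2.2105 × 3.3544 × 7 × 2.7971 = 145.18.
Actual MA = 145.18 × 0.68 = 98.726.
Effort = load / actual MA = 1083 / 98.726 = 10.97 N.

11.0 N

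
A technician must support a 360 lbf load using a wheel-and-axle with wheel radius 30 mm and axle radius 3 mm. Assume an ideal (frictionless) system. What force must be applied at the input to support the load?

36 lbf

Wheel-and-axle MA = R/r = 30/3 = 10.
Effort = load / MA = 360 / 10 = 36 lbf.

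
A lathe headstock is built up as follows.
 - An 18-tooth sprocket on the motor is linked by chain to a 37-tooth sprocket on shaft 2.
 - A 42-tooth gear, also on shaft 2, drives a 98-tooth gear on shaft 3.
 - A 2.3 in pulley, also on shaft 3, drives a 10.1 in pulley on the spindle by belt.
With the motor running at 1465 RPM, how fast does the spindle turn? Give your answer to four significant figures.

69.56 RPM

chain 37/18 = 2.0556 → 1465/2.0556 = 712.7 RPM
gear mesh 98/42 = 2.3333 → 712.7/2.3333 = 305.44 RPM
belt 10.1/2.3 = 4.3913 → 305.44/4.3913 = 69.557 RPM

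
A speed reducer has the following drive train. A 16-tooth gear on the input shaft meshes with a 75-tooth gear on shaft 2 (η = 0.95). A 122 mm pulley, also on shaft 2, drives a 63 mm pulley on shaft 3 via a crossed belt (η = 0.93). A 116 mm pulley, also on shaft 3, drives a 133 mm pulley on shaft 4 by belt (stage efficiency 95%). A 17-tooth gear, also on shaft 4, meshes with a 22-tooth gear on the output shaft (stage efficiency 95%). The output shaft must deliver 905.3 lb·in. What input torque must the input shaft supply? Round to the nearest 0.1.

316.1 lb·in

Overall ratio R = 4.6875 × 0.51639 × 1.1466 × 1.2941 = 3.5916; overall efficiency η = 0.95 × 0.93 × 0.95 × 0.95 = 0.7974.
Input torque = output torque / (R × η) = 905.3 / (3.5916 × 0.7974) = 316.12 lb·in.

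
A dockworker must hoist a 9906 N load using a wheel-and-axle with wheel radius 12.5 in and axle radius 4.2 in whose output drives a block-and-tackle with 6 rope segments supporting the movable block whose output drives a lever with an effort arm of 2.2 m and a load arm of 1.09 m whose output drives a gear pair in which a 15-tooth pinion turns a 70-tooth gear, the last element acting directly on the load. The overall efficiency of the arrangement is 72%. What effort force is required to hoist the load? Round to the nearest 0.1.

Wheel-and-axle MA = R/r = 12.5/4.2 = 2.9762.
Block-and-tackle MA = number of supporting rope parts = 6.
Lever MA = effort arm / load arm = 2.2/1.09 = 2.0183.
Gear pair MA = 70/15 = 4.6667.
Combined ideal MA = 2.9762 × 6 × 2.0183 × 4.6667 = 168.2.
Actual MA = 168.2 × 0.72 = 121.1.
Effort = load / actual MA = 9906 / 121.1 = 81.8 N.

81.8 N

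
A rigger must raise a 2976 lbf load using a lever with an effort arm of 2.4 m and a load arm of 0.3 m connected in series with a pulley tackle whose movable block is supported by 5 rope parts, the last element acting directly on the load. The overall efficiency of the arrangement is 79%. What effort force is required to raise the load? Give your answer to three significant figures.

Lever MA = effort arm / load arm = 2.4/0.3 = 8.
Block-and-tackle MA = number of supporting rope parts = 5.
Combined ideal MA = 8 × 5 = 40.
Actual MA = 40 × 0.79 = 31.6.
Effort = load / actual MA = 2976 / 31.6 = 94.177 lbf.

94.2 lbf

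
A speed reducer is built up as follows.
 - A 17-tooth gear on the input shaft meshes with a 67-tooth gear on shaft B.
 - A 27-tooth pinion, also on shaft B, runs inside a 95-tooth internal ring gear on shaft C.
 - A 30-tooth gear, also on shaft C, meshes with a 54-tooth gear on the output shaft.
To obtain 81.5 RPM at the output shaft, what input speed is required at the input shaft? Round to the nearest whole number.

2034 RPM

Overall ratio R = 3.9412 × 3.5185 × 1.8 = 24.961.
Required input speed = output speed × R = 81.5 × 24.961 = 2034.3 RPM.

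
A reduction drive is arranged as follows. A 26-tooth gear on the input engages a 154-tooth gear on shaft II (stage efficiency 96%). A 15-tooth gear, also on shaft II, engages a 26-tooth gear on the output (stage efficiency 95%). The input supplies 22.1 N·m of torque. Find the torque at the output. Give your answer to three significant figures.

Gear mesh: ratio = 154/26 = 5.9231; torque at shaft II = 22.1 × 5.9231 × 0.96 = 125.66 N·m.
Gear mesh: ratio = 26/15 = 1.7333; torque at the output = 125.66 × 1.7333 × 0.95 = 206.93 N·m.

207 N·m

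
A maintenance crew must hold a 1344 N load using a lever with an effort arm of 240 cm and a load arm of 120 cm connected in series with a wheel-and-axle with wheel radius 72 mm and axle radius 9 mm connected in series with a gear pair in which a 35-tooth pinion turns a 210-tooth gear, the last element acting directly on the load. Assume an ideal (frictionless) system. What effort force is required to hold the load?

Lever MA = effort arm / load arm = 240/120 = 2.
Wheel-and-axle MA = R/r = 72/9 = 8.
Gear pair MA = 210/35 = 6.
Combined ideal MA = 2 × 8 × 6 = 96.
Effort = load / MA = 1344 / 96 = 14 N.

14 N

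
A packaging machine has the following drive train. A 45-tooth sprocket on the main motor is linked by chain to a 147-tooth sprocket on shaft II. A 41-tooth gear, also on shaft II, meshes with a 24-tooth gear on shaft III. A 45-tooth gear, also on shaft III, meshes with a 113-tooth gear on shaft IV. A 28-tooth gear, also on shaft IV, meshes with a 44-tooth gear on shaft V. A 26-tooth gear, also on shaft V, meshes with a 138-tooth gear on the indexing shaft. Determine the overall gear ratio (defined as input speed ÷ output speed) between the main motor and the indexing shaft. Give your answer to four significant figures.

40.05

Each stage contributes driven/driver: chain 147/45 = 3.2667, gear mesh 24/41 = 0.58537, gear mesh 113/45 = 2.5111, gear mesh 44/28 = 1.5714, gear mesh 138/26 = 5.3077.
Overall: 3.2667 × 0.58537 × 2.5111 × 1.5714 × 5.3077 = 40.05.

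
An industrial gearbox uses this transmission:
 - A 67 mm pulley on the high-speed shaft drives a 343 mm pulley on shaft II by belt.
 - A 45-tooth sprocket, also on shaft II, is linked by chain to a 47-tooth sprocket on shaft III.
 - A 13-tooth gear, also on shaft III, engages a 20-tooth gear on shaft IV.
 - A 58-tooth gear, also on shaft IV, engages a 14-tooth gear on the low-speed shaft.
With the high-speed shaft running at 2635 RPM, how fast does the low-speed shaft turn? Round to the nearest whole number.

1327 RPM

Belt: ratio = 343/67 = 5.1194, so shaft II turns at 2635 / 5.1194 = 514.71 RPM.
Chain: ratio = 47/45 = 1.0444, so shaft III turns at 514.71 / 1.0444 = 492.81 RPM.
Gear mesh: ratio = 20/13 = 1.5385, so shaft IV turns at 492.81 / 1.5385 = 320.32 RPM.
Gear mesh: ratio = 14/58 = 0.24138, so the low-speed shaft turns at 320.32 / 0.24138 = 1327.1 RPM.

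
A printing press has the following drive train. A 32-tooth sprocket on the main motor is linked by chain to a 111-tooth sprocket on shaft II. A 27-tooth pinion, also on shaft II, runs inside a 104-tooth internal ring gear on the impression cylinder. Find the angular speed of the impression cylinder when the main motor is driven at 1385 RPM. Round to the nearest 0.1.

Chain: ratio = 111/32 = 3.4688, so shaft II turns at 1385 / 3.4688 = 399.28 RPM.
Internal gear: ratio = 104/27 = 3.8519, so the impression cylinder turns at 399.28 / 3.8519 = 103.66 RPM.

103.7 RPM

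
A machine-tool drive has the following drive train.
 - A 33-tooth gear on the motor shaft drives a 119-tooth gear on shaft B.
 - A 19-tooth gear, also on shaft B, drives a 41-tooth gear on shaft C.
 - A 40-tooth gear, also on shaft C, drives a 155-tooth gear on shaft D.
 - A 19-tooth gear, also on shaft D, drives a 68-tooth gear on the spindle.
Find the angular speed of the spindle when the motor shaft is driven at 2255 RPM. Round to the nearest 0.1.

20.9 RPM

Gear mesh: ratio = 119/33 = 3.6061, so shaft B turns at 2255 / 3.6061 = 625.34 RPM.
Gear mesh: ratio = 41/19 = 2.1579, so shaft C turns at 625.34 / 2.1579 = 289.79 RPM.
Gear mesh: ratio = 155/40 = 3.875, so shaft D turns at 289.79 / 3.875 = 74.784 RPM.
Gear mesh: ratio = 68/19 = 3.5789, so the spindle turns at 74.784 / 3.5789 = 20.896 RPM.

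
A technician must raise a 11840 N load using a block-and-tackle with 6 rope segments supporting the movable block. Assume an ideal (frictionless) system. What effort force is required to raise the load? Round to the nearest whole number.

1973 N

Block-and-tackle MA = number of supporting rope parts = 6.
Effort = load / MA = 11840 / 6 = 1973.3 N.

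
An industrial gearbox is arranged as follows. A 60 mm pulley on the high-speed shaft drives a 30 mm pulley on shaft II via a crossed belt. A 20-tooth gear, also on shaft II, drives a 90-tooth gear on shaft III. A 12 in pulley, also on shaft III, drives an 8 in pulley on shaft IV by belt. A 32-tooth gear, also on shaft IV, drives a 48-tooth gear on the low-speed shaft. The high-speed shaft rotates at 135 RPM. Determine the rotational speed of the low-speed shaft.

Belt: ratio = 30/60 = 0.5, so shaft II turns at 135 / 0.5 = 270 RPM.
Gear mesh: ratio = 90/20 = 4.5, so shaft III turns at 270 / 4.5 = 60 RPM.
Belt: ratio = 8/12 = 0.66667, so shaft IV turns at 60 / 0.66667 = 90 RPM.
Gear mesh: ratio = 48/32 = 1.5, so the low-speed shaft turns at 90 / 1.5 = 60 RPM.

60 RPM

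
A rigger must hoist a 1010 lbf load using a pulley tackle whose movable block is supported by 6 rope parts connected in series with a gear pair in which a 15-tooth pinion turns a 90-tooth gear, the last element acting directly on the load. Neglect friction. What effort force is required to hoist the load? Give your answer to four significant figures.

Block-and-tackle MA = number of supporting rope parts = 6.
Gear pair MA = 90/15 = 6.
Combined ideal MA = 6 × 6 = 36.
Effort = load / MA = 1010 / 36 = 28.056 lbf.

28.06 lbf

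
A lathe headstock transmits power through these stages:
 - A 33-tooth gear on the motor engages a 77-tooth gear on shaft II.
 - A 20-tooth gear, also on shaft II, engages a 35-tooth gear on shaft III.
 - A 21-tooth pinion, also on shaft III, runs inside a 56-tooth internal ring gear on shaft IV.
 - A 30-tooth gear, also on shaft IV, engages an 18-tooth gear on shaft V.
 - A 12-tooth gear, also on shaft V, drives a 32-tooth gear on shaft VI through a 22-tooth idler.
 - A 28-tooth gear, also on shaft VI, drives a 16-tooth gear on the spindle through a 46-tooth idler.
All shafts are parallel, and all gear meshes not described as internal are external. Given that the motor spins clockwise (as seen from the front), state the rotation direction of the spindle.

the motor → shaft II: external mesh, 1 reversal → CCW.
shaft II → shaft III: external mesh, 1 reversal → CW.
shaft III → shaft IV: internal mesh, same direction → CW.
shaft IV → shaft V: external mesh, 1 reversal → CCW.
shaft V → shaft VI: driver → idler → driven is 2 external meshes, 2 reversals → CCW.
shaft VI → the spindle: driver → idler → driven is 2 external meshes, 2 reversals → CCW.
7 reversals in total — an odd number — so the spindle turns opposite to the motor.

counterclockwise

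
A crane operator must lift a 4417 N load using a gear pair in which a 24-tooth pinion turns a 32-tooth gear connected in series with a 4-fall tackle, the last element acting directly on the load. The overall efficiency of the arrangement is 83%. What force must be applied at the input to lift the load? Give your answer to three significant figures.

Gear pair MA = 32/24 = 1.3333.
Block-and-tackle MA = number of supporting rope parts = 4.
Combined ideal MA = 1.3333 × 4 = 5.3333.
Actual MA = 5.3333 × 0.83 = 4.4267.
Effort = load / actual MA = 4417 / 4.4267 = 997.82 N.

998 N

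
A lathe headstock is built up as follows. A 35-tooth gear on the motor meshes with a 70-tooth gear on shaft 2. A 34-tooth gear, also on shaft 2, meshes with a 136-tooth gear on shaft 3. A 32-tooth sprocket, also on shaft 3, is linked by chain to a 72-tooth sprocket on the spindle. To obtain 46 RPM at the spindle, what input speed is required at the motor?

Overall ratio R = 2 × 4 × 2.25 = 18.
Required input speed = output speed × R = 46 × 18 = 828 RPM.

828 RPM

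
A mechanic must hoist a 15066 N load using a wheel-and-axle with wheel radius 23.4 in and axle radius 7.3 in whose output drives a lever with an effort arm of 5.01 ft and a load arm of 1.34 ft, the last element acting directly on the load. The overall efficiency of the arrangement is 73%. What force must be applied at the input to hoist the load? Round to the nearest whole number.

Wheel-and-axle MA = R/r = 23.4/7.3 = 3.2055.
Lever MA = effort arm / load arm = 5.01/1.34 = 3.7388.
Combined ideal MA = 3.2055 × 3.7388 = 11.985.
Actual MA = 11.985 × 0.73 = 8.7488.
Effort = load / actual MA = 15066 / 8.7488 = 1722.1 N.

1722 N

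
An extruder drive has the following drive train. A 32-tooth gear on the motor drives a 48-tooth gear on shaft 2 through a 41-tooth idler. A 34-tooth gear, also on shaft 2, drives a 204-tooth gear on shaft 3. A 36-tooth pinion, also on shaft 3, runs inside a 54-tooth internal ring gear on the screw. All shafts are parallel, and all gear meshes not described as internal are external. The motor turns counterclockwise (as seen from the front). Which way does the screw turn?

the motor → shaft 2: driver → idler → driven is 2 external meshes, 2 reversals → CCW.
shaft 2 → shaft 3: external mesh, 1 reversal → CW.
shaft 3 → the screw: internal mesh, same direction → CW.
3 reversals in total — an odd number — so the screw turns opposite to the motor.

clockwise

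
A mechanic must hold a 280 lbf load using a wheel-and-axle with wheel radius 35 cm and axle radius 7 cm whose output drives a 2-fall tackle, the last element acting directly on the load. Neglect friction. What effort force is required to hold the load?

28 lbf

Wheel-and-axle MA = R/r = 35/7 = 5.
Block-and-tackle MA = number of supporting rope parts = 2.
Combined ideal MA = 5 × 2 = 10.
Effort = load / MA = 280 / 10 = 28 lbf.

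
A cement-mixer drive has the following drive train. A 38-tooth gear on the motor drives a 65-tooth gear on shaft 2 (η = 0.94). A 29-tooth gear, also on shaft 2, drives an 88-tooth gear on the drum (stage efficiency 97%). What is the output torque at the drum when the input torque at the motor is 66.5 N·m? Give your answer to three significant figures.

315 N·m

Gear mesh: ratio = 65/38 = 1.7105; torque at shaft 2 = 66.5 × 1.7105 × 0.94 = 106.92 N·m.
Gear mesh: ratio = 88/29 = 3.0345; torque at the drum = 106.92 × 3.0345 × 0.97 = 314.73 N·m.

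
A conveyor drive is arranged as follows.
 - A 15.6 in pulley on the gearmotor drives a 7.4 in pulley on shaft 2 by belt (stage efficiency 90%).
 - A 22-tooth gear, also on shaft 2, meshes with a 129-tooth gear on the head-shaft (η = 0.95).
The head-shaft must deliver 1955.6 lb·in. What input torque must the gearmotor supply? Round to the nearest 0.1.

Overall ratio R = 0.47436 × 5.8636 = 2.7815; overall efficiency η = 0.90 × 0.95 = 0.8550.
Input torque = output torque / (R × η) = 1955.6 / (2.7815 × 0.8550) = 822.32 lb·in.

822.3 lb·in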